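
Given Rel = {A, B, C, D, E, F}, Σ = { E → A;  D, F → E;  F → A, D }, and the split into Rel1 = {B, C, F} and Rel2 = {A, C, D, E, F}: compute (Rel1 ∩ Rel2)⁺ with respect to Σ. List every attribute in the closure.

A, C, D, E, F

Rel1 ∩ Rel2 = {C, F}.
F → A, D applies, adding A, D
D, F → E applies, adding E
Closure: {A, C, D, E, F}.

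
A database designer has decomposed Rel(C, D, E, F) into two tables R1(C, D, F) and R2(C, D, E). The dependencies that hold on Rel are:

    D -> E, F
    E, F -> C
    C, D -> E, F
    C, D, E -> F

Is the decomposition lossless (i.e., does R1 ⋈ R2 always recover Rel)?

Common attributes: R1 ∩ R2 = {C, D}.
Closure of {C, D}: D → E, F applies, adding E, F. So (C, D)⁺ = {C, D, E, F}.
This closure contains every attribute of R1, so R1 ∩ R2 → R1. The join is lossless.

Yes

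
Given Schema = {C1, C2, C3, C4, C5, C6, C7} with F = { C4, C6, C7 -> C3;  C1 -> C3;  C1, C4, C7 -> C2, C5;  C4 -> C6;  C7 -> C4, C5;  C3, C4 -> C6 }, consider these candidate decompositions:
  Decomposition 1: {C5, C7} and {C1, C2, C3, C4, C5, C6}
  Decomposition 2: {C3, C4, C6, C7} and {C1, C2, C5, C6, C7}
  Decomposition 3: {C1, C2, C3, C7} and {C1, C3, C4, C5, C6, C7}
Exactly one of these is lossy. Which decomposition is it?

Decomposition 1

Decomposition 1: common = {C5}, closure = {C5} → lossy.
Decomposition 2: common = {C6, C7}, closure = {C3, C4, C5, C6, C7} → lossless.
Decomposition 3: common = {C1, C3, C7}, closure = {C1, C2, C3, C4, C5, C6, C7} → lossless.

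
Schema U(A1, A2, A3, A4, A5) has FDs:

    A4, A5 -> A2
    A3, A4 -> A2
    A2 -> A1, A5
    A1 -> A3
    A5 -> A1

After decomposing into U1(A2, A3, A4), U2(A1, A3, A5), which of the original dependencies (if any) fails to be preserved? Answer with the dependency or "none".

A2 -> A1, A5

Check A2 → A1, A5: no single fragment contains all of {A1, A2, A5}, and the restricted closure of {A2} across the fragments never reaches {A1, A5}.
A4, A5 → A2 is preserved.
A3, A4 → A2 is preserved.
A1 → A3 is preserved.
A5 → A1 is preserved.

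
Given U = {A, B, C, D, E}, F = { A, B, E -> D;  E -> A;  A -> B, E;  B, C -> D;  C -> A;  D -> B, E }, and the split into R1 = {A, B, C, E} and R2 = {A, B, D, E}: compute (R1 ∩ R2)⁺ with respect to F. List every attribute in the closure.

A, B, D, E

R1 ∩ R2 = {A, B, E}.
A, B, E → D applies, adding D
Closure: {A, B, D, E}.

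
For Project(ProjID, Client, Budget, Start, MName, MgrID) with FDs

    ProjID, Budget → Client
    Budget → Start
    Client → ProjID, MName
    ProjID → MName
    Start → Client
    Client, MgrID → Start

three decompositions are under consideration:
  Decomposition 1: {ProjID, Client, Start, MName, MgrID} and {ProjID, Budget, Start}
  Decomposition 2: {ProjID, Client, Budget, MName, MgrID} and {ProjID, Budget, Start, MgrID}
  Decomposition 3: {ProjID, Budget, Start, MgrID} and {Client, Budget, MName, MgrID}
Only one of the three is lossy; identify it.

Decomposition 1

Decomposition 1: common = {ProjID, Start}, closure = {ProjID, Client, Start, MName} → lossy.
Decomposition 2: common = {ProjID, Budget, MgrID}, closure = {ProjID, Client, Budget, Start, MName, MgrID} → lossless.
Decomposition 3: common = {Budget, MgrID}, closure = {ProjID, Client, Budget, Start, MName, MgrID} → lossless.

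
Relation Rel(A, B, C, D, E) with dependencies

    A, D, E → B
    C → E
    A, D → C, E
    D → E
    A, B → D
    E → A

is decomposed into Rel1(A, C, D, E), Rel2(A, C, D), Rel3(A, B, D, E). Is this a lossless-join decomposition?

Yes

Chase test. Columns are A, B, C, D, E; row i has aⱼ where attribute j ∈ Reli, else bᵢⱼ.
Initial tableau (one row per fragment):
  row 1: a1 b12 a3 a4 a5
  row 2: a1 b22 a3 a4 b25
  row 3: a1 a2 b33 a4 a5
Rows 1 and 3 agree on A, D, E; apply A, D, E→B and equate their B entries.
Rows 1 and 2 agree on C; apply C→E and equate their E entries.
Rows 1 and 3 agree on A, D; apply A, D→C, E and equate their C, E entries.
Rows 1 and 2 agree on A, D, E; apply A, D, E→B and equate their B entries.
Row 1 is now all distinguished symbols — the join is lossless.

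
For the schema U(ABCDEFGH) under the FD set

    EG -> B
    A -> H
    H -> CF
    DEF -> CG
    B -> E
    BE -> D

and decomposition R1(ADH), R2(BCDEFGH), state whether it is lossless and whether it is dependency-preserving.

Lossless test: (DH)⁺ = {CDFH}, which is a superkey of neither fragment — lossy.
Dependency preservation: every FD's attributes lie within a single fragment, so each can be enforced locally — preserved.

lossy but dependency-preserving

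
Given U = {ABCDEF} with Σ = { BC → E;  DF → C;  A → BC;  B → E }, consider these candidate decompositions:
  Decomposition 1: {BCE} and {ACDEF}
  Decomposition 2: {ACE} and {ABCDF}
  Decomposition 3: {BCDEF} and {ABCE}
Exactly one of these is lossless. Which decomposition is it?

Decomposition 1: common = {CE}, closure = {CE} → lossy.
Decomposition 2: common = {AC}, closure = {ABCE} → lossless.
Decomposition 3: common = {BCE}, closure = {BCE} → lossy.

Decomposition 2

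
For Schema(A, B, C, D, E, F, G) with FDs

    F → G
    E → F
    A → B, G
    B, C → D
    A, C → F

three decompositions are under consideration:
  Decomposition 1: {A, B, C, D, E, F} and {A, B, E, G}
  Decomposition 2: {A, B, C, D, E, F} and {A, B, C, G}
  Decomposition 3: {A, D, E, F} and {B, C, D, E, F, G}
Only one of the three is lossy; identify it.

Decomposition 3

Decomposition 1: common = {A, B, E}, closure = {A, B, E, F, G} → lossless.
Decomposition 2: common = {A, B, C}, closure = {A, B, C, D, F, G} → lossless.
Decomposition 3: common = {D, E, F}, closure = {D, E, F, G} → lossy.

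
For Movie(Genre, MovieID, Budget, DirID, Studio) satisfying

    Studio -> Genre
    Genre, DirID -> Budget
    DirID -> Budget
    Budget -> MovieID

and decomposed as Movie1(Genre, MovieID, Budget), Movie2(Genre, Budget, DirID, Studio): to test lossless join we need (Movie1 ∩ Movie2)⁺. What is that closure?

Movie1 ∩ Movie2 = {Genre, Budget}.
Budget → MovieID applies, adding MovieID
Closure: {Genre, MovieID, Budget}.

Genre, MovieID, Budget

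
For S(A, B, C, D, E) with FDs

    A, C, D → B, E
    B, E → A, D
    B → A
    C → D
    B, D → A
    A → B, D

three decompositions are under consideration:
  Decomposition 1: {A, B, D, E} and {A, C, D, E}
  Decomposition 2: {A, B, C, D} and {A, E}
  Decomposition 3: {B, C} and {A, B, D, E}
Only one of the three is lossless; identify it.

Decomposition 1: common = {A, D, E}, closure = {A, B, D, E} → lossless.
Decomposition 2: common = {A}, closure = {A, B, D} → lossy.
Decomposition 3: common = {B}, closure = {A, B, D} → lossy.

Decomposition 1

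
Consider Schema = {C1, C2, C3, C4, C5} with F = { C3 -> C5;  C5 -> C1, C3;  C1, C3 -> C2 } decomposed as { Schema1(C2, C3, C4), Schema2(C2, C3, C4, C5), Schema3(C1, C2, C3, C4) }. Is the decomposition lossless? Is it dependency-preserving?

lossless and dependency-preserving

Lossless test (chase): Rows 1 and 2 agree on C3; apply C3→C5 and equate their C5 entries. Rows 1 and 3 agree on C3; apply C3→C5 and equate their C5 entries. Rows 1 and 2 agree on C5; apply C5→C1, C3 and equate their C1, C3 entries. Rows 1 and 3 agree on C5; apply C5→C1, C3 and equate their C1, C3 entries. Row 1 is now all distinguished symbols — the join is lossless.
Dependency preservation: C5 → C1, C3 is not contained in any single fragment, but the restricted closure of its left-hand side across the fragments still reaches the right-hand side; the remaining FDs each lie inside some fragment. All dependencies are preserved.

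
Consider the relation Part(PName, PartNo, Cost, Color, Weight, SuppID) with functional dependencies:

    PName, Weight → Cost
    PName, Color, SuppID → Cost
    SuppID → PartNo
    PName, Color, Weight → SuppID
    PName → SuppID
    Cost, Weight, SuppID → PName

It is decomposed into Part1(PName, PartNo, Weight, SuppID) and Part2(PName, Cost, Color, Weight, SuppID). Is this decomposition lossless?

Yes

Common attributes: Part1 ∩ Part2 = {PName, Weight, SuppID}.
Closure of {PName, Weight, SuppID}: PName, Weight → Cost applies, adding Cost; SuppID → PartNo applies, adding PartNo. So (PName, Weight, SuppID)⁺ = {PName, PartNo, Cost, Weight, SuppID}.
This closure contains every attribute of Part1, so Part1 ∩ Part2 → Part1. The join is lossless.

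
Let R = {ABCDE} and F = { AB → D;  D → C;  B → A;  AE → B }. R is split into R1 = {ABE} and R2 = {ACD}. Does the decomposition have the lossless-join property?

Common attributes: R1 ∩ R2 = {A}.
No dependency enlarges {A}, so (A)⁺ = {A}.
The closure contains neither all of R1 = {ABE} nor all of R2 = {ACD}, so the common attributes are not a superkey of either fragment. The join is lossy.

No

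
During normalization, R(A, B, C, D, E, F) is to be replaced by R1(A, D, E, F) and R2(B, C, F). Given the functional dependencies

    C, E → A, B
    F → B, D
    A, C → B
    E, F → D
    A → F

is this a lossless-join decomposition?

Common attributes: R1 ∩ R2 = {F}.
Closure of {F}: F → B, D applies, adding B, D. So (F)⁺ = {B, D, F}.
The closure contains neither all of R1 = {A, D, E, F} nor all of R2 = {B, C, F}, so the common attributes are not a superkey of either fragment. The join is lossy.

No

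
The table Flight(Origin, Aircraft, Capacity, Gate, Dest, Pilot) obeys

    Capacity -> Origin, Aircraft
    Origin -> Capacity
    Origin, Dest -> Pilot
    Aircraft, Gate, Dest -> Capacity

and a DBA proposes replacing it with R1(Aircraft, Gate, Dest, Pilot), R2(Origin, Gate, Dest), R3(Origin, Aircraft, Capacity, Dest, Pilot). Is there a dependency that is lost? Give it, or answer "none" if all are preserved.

Aircraft, Gate, Dest -> Capacity

Check Aircraft, Gate, Dest → Capacity: no single fragment contains all of {Aircraft, Capacity, Gate, Dest}, and the restricted closure of {Aircraft, Gate, Dest} across the fragments never reaches {Capacity}.
Capacity → Origin, Aircraft is preserved.
Origin → Capacity is preserved.
Origin, Dest → Pilot is preserved.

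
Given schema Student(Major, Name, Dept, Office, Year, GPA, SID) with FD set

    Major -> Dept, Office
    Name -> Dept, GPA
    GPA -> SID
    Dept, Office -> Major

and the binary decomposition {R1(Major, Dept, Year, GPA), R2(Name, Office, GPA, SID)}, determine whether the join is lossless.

No

Common attributes: R1 ∩ R2 = {GPA}.
Closure of {GPA}: GPA → SID applies, adding SID. So (GPA)⁺ = {GPA, SID}.
The closure contains neither all of R1 = {Major, Dept, Year, GPA} nor all of R2 = {Name, Office, GPA, SID}, so the common attributes are not a superkey of either fragment. The join is lossy.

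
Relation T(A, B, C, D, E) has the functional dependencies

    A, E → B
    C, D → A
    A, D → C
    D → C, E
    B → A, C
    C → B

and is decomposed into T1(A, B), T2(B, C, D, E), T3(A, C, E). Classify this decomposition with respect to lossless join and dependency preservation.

Lossless test (chase): Rows 1 and 2 agree on B; apply B→A, C and equate their A, C entries. Rows 1 and 3 agree on C; apply C→B and equate their B entries. Row 2 is now all distinguished symbols — the join is lossless.
Dependency preservation: A, E → B; C, D → A; A, D → C; B → A, C are not contained in any single fragment, but the restricted closure of each left-hand side across the fragments still reaches the right-hand side; the remaining FDs each lie inside some fragment. All dependencies are preserved.

lossless and dependency-preserving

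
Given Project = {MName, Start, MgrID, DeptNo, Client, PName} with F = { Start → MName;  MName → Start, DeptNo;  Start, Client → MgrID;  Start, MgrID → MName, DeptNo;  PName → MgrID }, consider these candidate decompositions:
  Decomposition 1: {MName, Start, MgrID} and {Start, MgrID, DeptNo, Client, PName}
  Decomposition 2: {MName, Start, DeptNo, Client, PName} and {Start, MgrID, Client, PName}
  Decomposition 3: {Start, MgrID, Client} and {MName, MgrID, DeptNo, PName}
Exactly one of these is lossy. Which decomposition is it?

Decomposition 1: common = {Start, MgrID}, closure = {MName, Start, MgrID, DeptNo} → lossless.
Decomposition 2: common = {Start, Client, PName}, closure = {MName, Start, MgrID, DeptNo, Client, PName} → lossless.
Decomposition 3: common = {MgrID}, closure = {MgrID} → lossy.

Decomposition 3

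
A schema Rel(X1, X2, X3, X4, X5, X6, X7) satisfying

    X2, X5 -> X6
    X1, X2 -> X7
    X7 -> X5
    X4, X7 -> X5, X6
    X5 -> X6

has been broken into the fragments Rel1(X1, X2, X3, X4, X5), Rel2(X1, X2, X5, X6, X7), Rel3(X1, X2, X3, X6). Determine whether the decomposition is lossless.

Yes

Chase test. Columns are X1, X2, X3, X4, X5, X6, X7; row i has aⱼ where attribute j ∈ Reli, else bᵢⱼ.
Initial tableau (one row per fragment):
  row 1: a1 a2 a3 a4 a5 b16 b17
  row 2: a1 a2 b23 b24 a5 a6 a7
  row 3: a1 a2 a3 b34 b35 a6 b37
Rows 1 and 2 agree on X2, X5; apply X2, X5→X6 and equate their X6 entries.
Rows 1 and 2 agree on X1, X2; apply X1, X2→X7 and equate their X7 entries.
Rows 1 and 3 agree on X1, X2; apply X1, X2→X7 and equate their X7 entries.
Rows 1 and 3 agree on X7; apply X7→X5 and equate their X5 entries.
Row 1 is now all distinguished symbols — the join is lossless.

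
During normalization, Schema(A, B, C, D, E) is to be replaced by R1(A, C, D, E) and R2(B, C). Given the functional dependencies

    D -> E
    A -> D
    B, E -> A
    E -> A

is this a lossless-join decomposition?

No

Common attributes: R1 ∩ R2 = {C}.
No dependency enlarges {C}, so (C)⁺ = {C}.
The closure contains neither all of R1 = {A, C, D, E} nor all of R2 = {B, C}, so the common attributes are not a superkey of either fragment. The join is lossy.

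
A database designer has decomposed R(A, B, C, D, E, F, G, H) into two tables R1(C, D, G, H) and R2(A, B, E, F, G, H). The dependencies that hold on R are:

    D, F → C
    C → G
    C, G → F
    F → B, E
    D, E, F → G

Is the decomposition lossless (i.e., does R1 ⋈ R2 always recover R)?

Common attributes: R1 ∩ R2 = {G, H}.
No dependency enlarges {G, H}, so (G, H)⁺ = {G, H}.
The closure contains neither all of R1 = {C, D, G, H} nor all of R2 = {A, B, E, F, G, H}, so the common attributes are not a superkey of either fragment. The join is lossy.

No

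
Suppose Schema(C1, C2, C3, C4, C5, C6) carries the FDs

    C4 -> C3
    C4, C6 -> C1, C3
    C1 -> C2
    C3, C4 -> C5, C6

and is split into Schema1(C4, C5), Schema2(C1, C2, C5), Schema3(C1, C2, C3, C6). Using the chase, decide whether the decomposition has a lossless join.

Chase test. Columns are C1, C2, C3, C4, C5, C6; row i has aⱼ where attribute j ∈ Schemai, else bᵢⱼ.
Initial tableau (one row per fragment):
  row 1: b11 b12 b13 a4 a5 b16
  row 2: a1 a2 b23 b24 a5 b26
  row 3: a1 a2 a3 b34 b35 a6
No row becomes fully distinguished — the join is lossy.

No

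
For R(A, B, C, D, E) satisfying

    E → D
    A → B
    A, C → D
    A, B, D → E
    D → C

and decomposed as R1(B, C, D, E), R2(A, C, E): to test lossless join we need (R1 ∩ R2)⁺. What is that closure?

R1 ∩ R2 = {C, E}.
E → D applies, adding D
Closure: {C, D, E}.

C, D, E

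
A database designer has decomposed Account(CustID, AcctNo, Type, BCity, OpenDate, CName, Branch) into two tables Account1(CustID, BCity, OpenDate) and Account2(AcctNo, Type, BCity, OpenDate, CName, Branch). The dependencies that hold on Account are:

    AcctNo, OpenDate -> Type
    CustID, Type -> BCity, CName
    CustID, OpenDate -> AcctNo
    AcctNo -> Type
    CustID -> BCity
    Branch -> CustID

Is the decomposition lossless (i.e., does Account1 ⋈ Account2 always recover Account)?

No

Common attributes: Account1 ∩ Account2 = {BCity, OpenDate}.
No dependency enlarges {BCity, OpenDate}, so (BCity, OpenDate)⁺ = {BCity, OpenDate}.
The closure contains neither all of Account1 = {CustID, BCity, OpenDate} nor all of Account2 = {AcctNo, Type, BCity, OpenDate, CName, Branch}, so the common attributes are not a superkey of either fragment. The join is lossy.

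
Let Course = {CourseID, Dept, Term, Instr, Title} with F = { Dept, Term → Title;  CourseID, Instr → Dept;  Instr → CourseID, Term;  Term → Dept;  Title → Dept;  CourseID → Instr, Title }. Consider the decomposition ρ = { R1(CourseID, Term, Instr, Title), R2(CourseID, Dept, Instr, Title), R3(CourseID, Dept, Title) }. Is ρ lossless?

Chase test. Columns are CourseID, Dept, Term, Instr, Title; row i has aⱼ where attribute j ∈ Ri, else bᵢⱼ.
Initial tableau (one row per fragment):
  row 1: a1 b12 a3 a4 a5
  row 2: a1 a2 b23 a4 a5
  row 3: a1 a2 b33 b34 a5
Rows 1 and 2 agree on CourseID, Instr; apply CourseID, Instr→Dept and equate their Dept entries.
Rows 1 and 2 agree on Instr; apply Instr→CourseID, Term and equate their CourseID, Term entries.
Rows 1 and 3 agree on CourseID; apply CourseID→Instr, Title and equate their Instr, Title entries.
Rows 1 and 3 agree on Instr; apply Instr→CourseID, Term and equate their CourseID, Term entries.
Row 1 is now all distinguished symbols — the join is lossless.

Yes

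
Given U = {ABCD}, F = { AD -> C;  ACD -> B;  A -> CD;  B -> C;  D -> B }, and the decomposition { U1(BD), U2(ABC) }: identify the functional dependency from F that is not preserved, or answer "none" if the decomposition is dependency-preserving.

A -> CD

Check A → CD: no single fragment contains all of {ACD}, and the restricted closure of {A} across the fragments never reaches {CD}.
AD → C is preserved.
ACD → B is preserved.
B → C is preserved.
D → B is preserved.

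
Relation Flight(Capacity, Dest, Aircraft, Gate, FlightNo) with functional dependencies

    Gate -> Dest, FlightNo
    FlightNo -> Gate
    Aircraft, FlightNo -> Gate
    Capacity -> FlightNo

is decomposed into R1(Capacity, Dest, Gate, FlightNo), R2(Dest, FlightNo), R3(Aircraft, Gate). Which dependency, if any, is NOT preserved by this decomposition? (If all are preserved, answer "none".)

Gate → Dest, FlightNo lies within R1.
FlightNo → Gate lies within R1.
Aircraft, FlightNo → Gate: restricted closure across fragments reaches Gate.
Capacity → FlightNo lies within R1.
Every dependency is enforceable on the fragments, so the decomposition is dependency-preserving.

none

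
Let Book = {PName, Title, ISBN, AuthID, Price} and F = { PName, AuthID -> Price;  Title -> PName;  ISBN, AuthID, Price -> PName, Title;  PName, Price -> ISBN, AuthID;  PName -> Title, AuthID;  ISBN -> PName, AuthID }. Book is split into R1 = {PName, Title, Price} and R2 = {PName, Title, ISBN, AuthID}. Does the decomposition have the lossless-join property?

Yes

Common attributes: R1 ∩ R2 = {PName, Title}.
Closure of {PName, Title}: PName → Title, AuthID applies, adding AuthID; PName, AuthID → Price applies, adding Price; PName, Price → ISBN, AuthID applies, adding ISBN. So (PName, Title)⁺ = {PName, Title, ISBN, AuthID, Price}.
This closure contains every attribute of R1, so R1 ∩ R2 → R1. The join is lossless.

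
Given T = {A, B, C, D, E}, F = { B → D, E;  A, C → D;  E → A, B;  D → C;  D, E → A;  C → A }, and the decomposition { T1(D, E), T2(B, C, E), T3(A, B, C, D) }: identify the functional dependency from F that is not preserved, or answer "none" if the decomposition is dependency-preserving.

none

B → D, E: restricted closure across fragments reaches D, E.
A, C → D lies within T3.
E → A, B: restricted closure across fragments reaches A, B.
D → C lies within T3.
D, E → A: restricted closure across fragments reaches A.
C → A lies within T3.
Every dependency is enforceable on the fragments, so the decomposition is dependency-preserving.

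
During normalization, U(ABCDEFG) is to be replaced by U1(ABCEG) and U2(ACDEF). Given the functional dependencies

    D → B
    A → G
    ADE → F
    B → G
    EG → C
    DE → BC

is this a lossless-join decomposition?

Common attributes: U1 ∩ U2 = {ACE}.
Closure of {ACE}: A → G applies, adding G. So (ACE)⁺ = {ACEG}.
The closure contains neither all of U1 = {ABCEG} nor all of U2 = {ACDEF}, so the common attributes are not a superkey of either fragment. The join is lossy.

No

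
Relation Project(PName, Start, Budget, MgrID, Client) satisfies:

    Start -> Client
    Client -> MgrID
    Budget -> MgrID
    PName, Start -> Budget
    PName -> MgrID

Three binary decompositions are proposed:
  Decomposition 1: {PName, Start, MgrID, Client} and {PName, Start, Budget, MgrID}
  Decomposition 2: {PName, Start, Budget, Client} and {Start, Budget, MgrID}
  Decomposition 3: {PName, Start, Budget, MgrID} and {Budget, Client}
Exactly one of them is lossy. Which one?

Decomposition 1: common = {PName, Start, MgrID}, closure = {PName, Start, Budget, MgrID, Client} → lossless.
Decomposition 2: common = {Start, Budget}, closure = {Start, Budget, MgrID, Client} → lossless.
Decomposition 3: common = {Budget}, closure = {Budget, MgrID} → lossy.

Decomposition 3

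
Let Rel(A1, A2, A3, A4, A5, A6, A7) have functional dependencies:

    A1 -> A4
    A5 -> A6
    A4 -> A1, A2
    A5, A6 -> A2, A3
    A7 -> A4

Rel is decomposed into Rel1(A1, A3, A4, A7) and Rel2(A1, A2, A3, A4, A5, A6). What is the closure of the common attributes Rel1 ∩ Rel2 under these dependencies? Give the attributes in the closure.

Rel1 ∩ Rel2 = {A1, A3, A4}.
A4 → A1, A2 applies, adding A2
Closure: {A1, A2, A3, A4}.

A1, A2, A3, A4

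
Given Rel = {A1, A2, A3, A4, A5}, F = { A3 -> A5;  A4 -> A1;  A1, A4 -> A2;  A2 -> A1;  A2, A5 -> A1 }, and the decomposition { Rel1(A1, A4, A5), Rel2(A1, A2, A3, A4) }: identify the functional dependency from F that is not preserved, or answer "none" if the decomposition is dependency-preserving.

A3 -> A5

Check A3 → A5: no single fragment contains all of {A3, A5}, and the restricted closure of {A3} across the fragments never reaches {A5}.
A4 → A1 is preserved.
A1, A4 → A2 is preserved.
A2 → A1 is preserved.
A2, A5 → A1 is preserved.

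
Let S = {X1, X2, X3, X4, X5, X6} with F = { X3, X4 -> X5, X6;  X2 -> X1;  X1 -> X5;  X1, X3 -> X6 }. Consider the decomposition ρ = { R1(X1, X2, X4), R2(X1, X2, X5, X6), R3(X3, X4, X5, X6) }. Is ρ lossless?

Chase test. Columns are X1, X2, X3, X4, X5, X6; row i has aⱼ where attribute j ∈ Ri, else bᵢⱼ.
Initial tableau (one row per fragment):
  row 1: a1 a2 b13 a4 b15 b16
  row 2: a1 a2 b23 b24 a5 a6
  row 3: b31 b32 a3 a4 a5 a6
Rows 1 and 2 agree on X1; apply X1→X5 and equate their X5 entries.
No row becomes fully distinguished — the join is lossy.

No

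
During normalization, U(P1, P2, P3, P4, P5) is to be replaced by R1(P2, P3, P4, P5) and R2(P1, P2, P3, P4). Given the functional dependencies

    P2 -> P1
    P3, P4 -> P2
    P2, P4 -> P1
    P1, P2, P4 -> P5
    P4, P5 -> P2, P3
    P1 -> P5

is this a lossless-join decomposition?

Yes

Common attributes: R1 ∩ R2 = {P2, P3, P4}.
Closure of {P2, P3, P4}: P2 → P1 applies, adding P1; P1, P2, P4 → P5 applies, adding P5. So (P2, P3, P4)⁺ = {P1, P2, P3, P4, P5}.
This closure contains every attribute of R1, so R1 ∩ R2 → R1. The join is lossless.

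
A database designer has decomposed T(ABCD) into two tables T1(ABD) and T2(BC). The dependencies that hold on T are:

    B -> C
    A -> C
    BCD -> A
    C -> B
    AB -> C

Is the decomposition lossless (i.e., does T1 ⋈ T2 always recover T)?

Yes

Common attributes: T1 ∩ T2 = {B}.
Closure of {B}: B → C applies, adding C. So (B)⁺ = {BC}.
This closure contains every attribute of T2, so T1 ∩ T2 → T2. The join is lossless.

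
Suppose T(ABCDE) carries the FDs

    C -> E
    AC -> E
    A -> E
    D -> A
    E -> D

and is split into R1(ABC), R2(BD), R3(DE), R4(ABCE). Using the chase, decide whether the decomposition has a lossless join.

Chase test. Columns are ABCDE; row i has aⱼ where attribute j ∈ Ri, else bᵢⱼ.
Initial tableau (one row per fragment):
  row 1: a1 a2 a3 b14 b15
  row 2: b21 a2 b23 a4 b25
  row 3: b31 b32 b33 a4 a5
  row 4: a1 a2 a3 b44 a5
Rows 1 and 4 agree on C; apply C→E and equate their E entries.
Rows 2 and 3 agree on D; apply D→A and equate their A entries.
Rows 1 and 3 agree on E; apply E→D and equate their D entries.
Rows 1 and 4 agree on E; apply E→D and equate their D entries.
Rows 2 and 3 agree on A; apply A→E and equate their E entries.
Rows 1 and 2 agree on D; apply D→A and equate their A entries.
Row 1 is now all distinguished symbols — the join is lossless.

Yes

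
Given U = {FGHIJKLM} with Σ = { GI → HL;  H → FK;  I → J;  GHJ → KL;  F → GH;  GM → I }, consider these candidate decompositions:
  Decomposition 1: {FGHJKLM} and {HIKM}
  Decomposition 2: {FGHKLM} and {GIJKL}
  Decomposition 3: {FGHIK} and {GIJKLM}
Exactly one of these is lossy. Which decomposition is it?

Decomposition 1: common = {HKM}, closure = {FGHIJKLM} → lossless.
Decomposition 2: common = {GKL}, closure = {GKL} → lossy.
Decomposition 3: common = {GIK}, closure = {FGHIJKL} → lossless.

Decomposition 2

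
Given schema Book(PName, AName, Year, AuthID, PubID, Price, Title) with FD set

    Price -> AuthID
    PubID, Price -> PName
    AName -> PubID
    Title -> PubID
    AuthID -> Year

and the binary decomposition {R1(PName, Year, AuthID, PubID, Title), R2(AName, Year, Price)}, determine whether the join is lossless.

No

Common attributes: R1 ∩ R2 = {Year}.
No dependency enlarges {Year}, so (Year)⁺ = {Year}.
The closure contains neither all of R1 = {PName, Year, AuthID, PubID, Title} nor all of R2 = {AName, Year, Price}, so the common attributes are not a superkey of either fragment. The join is lossy.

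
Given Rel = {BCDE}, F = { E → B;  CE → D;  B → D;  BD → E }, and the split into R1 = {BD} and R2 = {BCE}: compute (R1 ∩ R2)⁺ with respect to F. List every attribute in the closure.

R1 ∩ R2 = {B}.
B → D applies, adding D
BD → E applies, adding E
Closure: {BDE}.

BDE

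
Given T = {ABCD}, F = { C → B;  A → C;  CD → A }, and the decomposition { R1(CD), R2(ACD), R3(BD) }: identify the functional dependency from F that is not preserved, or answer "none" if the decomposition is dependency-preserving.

C → B

Check C → B: no single fragment contains all of {BC}, and the restricted closure of {C} across the fragments never reaches {B}.
A → C is preserved.
CD → A is preserved.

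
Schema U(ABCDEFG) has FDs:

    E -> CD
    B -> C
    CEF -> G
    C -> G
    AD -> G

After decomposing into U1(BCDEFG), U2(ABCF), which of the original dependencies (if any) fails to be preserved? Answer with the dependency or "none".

Check AD → G: no single fragment contains all of {ADG}, and the restricted closure of {AD} across the fragments never reaches {G}.
E → CD is preserved.
B → C is preserved.
CEF → G is preserved.
C → G is preserved.

AD -> G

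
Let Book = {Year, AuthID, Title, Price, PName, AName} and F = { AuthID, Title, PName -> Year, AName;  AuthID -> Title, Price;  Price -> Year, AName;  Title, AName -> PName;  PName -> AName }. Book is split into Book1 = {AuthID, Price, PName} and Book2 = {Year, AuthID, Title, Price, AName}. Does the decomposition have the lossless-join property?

Common attributes: Book1 ∩ Book2 = {AuthID, Price}.
Closure of {AuthID, Price}: AuthID → Title, Price applies, adding Title; Price → Year, AName applies, adding Year, AName; Title, AName → PName applies, adding PName. So (AuthID, Price)⁺ = {Year, AuthID, Title, Price, PName, AName}.
This closure contains every attribute of Book1, so Book1 ∩ Book2 → Book1. The join is lossless.

Yes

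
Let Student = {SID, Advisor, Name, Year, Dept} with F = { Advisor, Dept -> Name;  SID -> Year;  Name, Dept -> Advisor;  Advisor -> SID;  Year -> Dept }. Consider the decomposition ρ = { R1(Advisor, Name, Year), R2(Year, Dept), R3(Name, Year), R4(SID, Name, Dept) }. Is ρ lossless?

Yes

Chase test. Columns are SID, Advisor, Name, Year, Dept; row i has aⱼ where attribute j ∈ Ri, else bᵢⱼ.
Initial tableau (one row per fragment):
  row 1: b11 a2 a3 a4 b15
  row 2: b21 b22 b23 a4 a5
  row 3: b31 b32 a3 a4 b35
  row 4: a1 b42 a3 b44 a5
Rows 1 and 2 agree on Year; apply Year→Dept and equate their Dept entries.
Rows 1 and 3 agree on Year; apply Year→Dept and equate their Dept entries.
Rows 1 and 3 agree on Name, Dept; apply Name, Dept→Advisor and equate their Advisor entries.
Rows 1 and 4 agree on Name, Dept; apply Name, Dept→Advisor and equate their Advisor entries.
Rows 1 and 3 agree on Advisor; apply Advisor→SID and equate their SID entries.
Rows 1 and 4 agree on Advisor; apply Advisor→SID and equate their SID entries.
Rows 1 and 4 agree on SID; apply SID→Year and equate their Year entries.
Row 1 is now all distinguished symbols — the join is lossless.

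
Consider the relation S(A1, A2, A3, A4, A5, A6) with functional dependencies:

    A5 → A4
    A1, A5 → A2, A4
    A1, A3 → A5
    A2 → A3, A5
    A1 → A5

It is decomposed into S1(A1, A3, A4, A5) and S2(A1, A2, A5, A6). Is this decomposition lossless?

Yes

Common attributes: S1 ∩ S2 = {A1, A5}.
Closure of {A1, A5}: A5 → A4 applies, adding A4; A1, A5 → A2, A4 applies, adding A2; A2 → A3, A5 applies, adding A3. So (A1, A5)⁺ = {A1, A2, A3, A4, A5}.
This closure contains every attribute of S1, so S1 ∩ S2 → S1. The join is lossless.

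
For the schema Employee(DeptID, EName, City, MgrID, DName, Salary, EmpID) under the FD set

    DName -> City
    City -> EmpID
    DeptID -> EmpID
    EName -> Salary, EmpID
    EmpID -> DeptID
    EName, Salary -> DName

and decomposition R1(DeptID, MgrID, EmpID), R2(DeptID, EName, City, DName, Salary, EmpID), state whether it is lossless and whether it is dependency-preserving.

lossy but dependency-preserving

Lossless test: (DeptID, EmpID)⁺ = {DeptID, EmpID}, which is a superkey of neither fragment — lossy.
Dependency preservation: every FD's attributes lie within a single fragment, so each can be enforced locally — preserved.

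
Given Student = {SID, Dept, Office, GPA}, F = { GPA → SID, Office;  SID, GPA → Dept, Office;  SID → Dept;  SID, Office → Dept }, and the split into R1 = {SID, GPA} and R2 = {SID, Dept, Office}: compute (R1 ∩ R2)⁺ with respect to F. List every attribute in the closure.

SID, Dept

R1 ∩ R2 = {SID}.
SID → Dept applies, adding Dept
Closure: {SID, Dept}.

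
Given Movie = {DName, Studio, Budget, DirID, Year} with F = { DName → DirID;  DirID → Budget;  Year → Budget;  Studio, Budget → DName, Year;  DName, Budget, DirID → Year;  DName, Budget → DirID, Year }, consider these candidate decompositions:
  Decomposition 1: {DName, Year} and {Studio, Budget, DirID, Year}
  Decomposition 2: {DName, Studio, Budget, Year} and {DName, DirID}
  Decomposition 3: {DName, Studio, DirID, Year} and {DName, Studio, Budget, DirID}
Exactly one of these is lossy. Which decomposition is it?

Decomposition 1

Decomposition 1: common = {Year}, closure = {Budget, Year} → lossy.
Decomposition 2: common = {DName}, closure = {DName, Budget, DirID, Year} → lossless.
Decomposition 3: common = {DName, Studio, DirID}, closure = {DName, Studio, Budget, DirID, Year} → lossless.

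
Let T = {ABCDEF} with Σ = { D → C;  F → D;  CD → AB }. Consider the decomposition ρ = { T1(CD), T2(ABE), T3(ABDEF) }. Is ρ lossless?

Yes

Chase test. Columns are ABCDEF; row i has aⱼ where attribute j ∈ Ti, else bᵢⱼ.
Initial tableau (one row per fragment):
  row 1: b11 b12 a3 a4 b15 b16
  row 2: a1 a2 b23 b24 a5 b26
  row 3: a1 a2 b33 a4 a5 a6
Rows 1 and 3 agree on D; apply D→C and equate their C entries.
Rows 1 and 3 agree on CD; apply CD→AB and equate their AB entries.
Row 3 is now all distinguished symbols — the join is lossless.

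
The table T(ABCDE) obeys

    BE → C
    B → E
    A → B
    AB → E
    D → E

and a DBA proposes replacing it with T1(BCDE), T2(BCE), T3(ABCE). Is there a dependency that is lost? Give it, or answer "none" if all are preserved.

BE → C lies within T1.
B → E lies within T1.
A → B lies within T3.
AB → E lies within T3.
D → E lies within T1.
Every dependency is enforceable on the fragments, so the decomposition is dependency-preserving.

none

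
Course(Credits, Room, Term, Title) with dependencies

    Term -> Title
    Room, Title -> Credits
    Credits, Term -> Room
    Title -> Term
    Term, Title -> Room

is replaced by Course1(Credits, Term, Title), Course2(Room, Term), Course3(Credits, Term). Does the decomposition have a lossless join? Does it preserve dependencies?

Lossless test (chase): Rows 1 and 2 agree on Term; apply Term→Title and equate their Title entries. Rows 1 and 3 agree on Term; apply Term→Title and equate their Title entries. Rows 1 and 3 agree on Credits, Term; apply Credits, Term→Room and equate their Room entries. Rows 1 and 2 agree on Term, Title; apply Term, Title→Room and equate their Room entries. Rows 1 and 2 agree on Room, Title; apply Room, Title→Credits and equate their Credits entries. Row 1 is now all distinguished symbols — the join is lossless.
Dependency preservation: Room, Title → Credits; Credits, Term → Room; Term, Title → Room are not contained in any single fragment, but the restricted closure of each left-hand side across the fragments still reaches the right-hand side; the remaining FDs each lie inside some fragment. All dependencies are preserved.

lossless and dependency-preserving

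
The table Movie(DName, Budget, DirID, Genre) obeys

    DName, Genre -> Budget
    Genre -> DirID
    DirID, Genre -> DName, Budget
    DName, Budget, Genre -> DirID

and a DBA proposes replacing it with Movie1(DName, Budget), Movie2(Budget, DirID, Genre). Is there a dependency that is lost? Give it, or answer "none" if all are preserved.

DirID, Genre -> DName, Budget

Check DirID, Genre → DName, Budget: no single fragment contains all of {DName, Budget, DirID, Genre}, and the restricted closure of {DirID, Genre} across the fragments never reaches {DName, Budget}.
DName, Genre → Budget is preserved.
Genre → DirID is preserved.
DName, Budget, Genre → DirID is preserved.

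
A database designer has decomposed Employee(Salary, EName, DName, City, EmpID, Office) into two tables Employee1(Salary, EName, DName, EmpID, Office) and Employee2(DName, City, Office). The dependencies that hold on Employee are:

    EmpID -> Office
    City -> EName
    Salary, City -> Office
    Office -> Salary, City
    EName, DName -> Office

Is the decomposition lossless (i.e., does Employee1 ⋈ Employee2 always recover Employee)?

Yes

Common attributes: Employee1 ∩ Employee2 = {DName, Office}.
Closure of {DName, Office}: Office → Salary, City applies, adding Salary, City; City → EName applies, adding EName. So (DName, Office)⁺ = {Salary, EName, DName, City, Office}.
This closure contains every attribute of Employee2, so Employee1 ∩ Employee2 → Employee2. The join is lossless.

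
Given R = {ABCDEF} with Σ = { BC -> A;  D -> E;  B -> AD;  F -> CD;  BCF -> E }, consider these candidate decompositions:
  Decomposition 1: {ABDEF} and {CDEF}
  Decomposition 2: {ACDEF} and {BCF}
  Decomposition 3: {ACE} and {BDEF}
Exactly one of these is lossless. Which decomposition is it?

Decomposition 1: common = {DEF}, closure = {CDEF} → lossless.
Decomposition 2: common = {CF}, closure = {CDEF} → lossy.
Decomposition 3: common = {E}, closure = {E} → lossy.

Decomposition 1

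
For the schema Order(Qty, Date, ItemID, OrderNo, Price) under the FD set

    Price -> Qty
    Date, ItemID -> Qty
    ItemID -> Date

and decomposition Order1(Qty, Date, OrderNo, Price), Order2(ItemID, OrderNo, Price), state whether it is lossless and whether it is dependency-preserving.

Lossless test: (OrderNo, Price)⁺ = {Qty, OrderNo, Price}, which is a superkey of neither fragment — lossy.
Dependency preservation: the restricted closure of {Date, ItemID} across the fragments never reaches {Qty}, so Date, ItemID → Qty cannot be enforced without a join — not preserved.

lossy and not dependency-preserving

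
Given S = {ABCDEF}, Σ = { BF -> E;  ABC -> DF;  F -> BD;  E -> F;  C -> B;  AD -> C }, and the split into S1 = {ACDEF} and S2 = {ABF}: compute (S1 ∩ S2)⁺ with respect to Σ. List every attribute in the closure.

ABCDEF

S1 ∩ S2 = {AF}.
F → BD applies, adding BD
AD → C applies, adding C
BF → E applies, adding E
Closure: {ABCDEF}.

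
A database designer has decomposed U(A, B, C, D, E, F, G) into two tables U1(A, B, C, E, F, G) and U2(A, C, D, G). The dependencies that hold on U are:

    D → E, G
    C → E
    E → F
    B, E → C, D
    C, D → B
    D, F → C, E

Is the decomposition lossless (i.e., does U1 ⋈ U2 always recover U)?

No

Common attributes: U1 ∩ U2 = {A, C, G}.
Closure of {A, C, G}: C → E applies, adding E; E → F applies, adding F. So (A, C, G)⁺ = {A, C, E, F, G}.
The closure contains neither all of U1 = {A, B, C, E, F, G} nor all of U2 = {A, C, D, G}, so the common attributes are not a superkey of either fragment. The join is lossy.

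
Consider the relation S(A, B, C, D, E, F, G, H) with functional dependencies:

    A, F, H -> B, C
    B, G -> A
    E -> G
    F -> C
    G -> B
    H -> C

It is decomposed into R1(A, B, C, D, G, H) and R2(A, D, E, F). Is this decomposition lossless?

Common attributes: R1 ∩ R2 = {A, D}.
No dependency enlarges {A, D}, so (A, D)⁺ = {A, D}.
The closure contains neither all of R1 = {A, B, C, D, G, H} nor all of R2 = {A, D, E, F}, so the common attributes are not a superkey of either fragment. The join is lossy.

No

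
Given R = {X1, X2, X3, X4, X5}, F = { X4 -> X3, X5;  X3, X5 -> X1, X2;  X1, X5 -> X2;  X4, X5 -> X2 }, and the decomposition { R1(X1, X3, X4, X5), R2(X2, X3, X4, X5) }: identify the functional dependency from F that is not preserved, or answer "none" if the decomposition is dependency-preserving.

Check X1, X5 → X2: no single fragment contains all of {X1, X2, X5}, and the restricted closure of {X1, X5} across the fragments never reaches {X2}.
X4 → X3, X5 is preserved.
X3, X5 → X1, X2 is preserved.
X4, X5 → X2 is preserved.

X1, X5 -> X2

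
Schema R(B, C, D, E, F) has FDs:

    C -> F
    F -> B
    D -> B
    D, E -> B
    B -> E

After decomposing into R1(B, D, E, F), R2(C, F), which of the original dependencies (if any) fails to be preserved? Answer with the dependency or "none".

none

C → F lies within R2.
F → B lies within R1.
D → B lies within R1.
D, E → B lies within R1.
B → E lies within R1.
Every dependency is enforceable on the fragments, so the decomposition is dependency-preserving.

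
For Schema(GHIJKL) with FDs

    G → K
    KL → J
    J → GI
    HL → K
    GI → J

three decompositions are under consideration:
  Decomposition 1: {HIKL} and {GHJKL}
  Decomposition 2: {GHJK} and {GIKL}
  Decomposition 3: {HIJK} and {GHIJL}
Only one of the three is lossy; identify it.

Decomposition 2

Decomposition 1: common = {HKL}, closure = {GHIJKL} → lossless.
Decomposition 2: common = {GK}, closure = {GK} → lossy.
Decomposition 3: common = {HIJ}, closure = {GHIJK} → lossless.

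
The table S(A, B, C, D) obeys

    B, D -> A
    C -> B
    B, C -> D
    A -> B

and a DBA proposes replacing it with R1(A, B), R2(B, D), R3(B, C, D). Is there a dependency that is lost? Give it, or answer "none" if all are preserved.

B, D -> A

Check B, D → A: no single fragment contains all of {A, B, D}, and the restricted closure of {B, D} across the fragments never reaches {A}.
C → B is preserved.
B, C → D is preserved.
A → B is preserved.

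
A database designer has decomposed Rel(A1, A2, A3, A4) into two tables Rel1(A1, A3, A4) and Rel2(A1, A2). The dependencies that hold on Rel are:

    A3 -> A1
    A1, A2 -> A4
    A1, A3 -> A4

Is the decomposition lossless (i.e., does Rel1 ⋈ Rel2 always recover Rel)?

No

Common attributes: Rel1 ∩ Rel2 = {A1}.
No dependency enlarges {A1}, so (A1)⁺ = {A1}.
The closure contains neither all of Rel1 = {A1, A3, A4} nor all of Rel2 = {A1, A2}, so the common attributes are not a superkey of either fragment. The join is lossy.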